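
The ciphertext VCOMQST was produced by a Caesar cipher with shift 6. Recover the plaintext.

V(21): 21−6=15 → P
C(2): 2−6=-4≡22 → W
O(14): 14−6=8 → I
M(12): 12−6=6 → G
Q(16): 16−6=10 → K
S(18): 18−6=12 → M
T(19): 19−6=13 → N

PWIGKMN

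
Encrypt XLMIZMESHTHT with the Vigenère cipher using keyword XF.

Repeat the key across the message: XFXFXFXFXFXF
X(23)+X(23): 46≡20 → U
L(11)+F(5): 16 → Q
M(12)+X(23): 35≡9 → J
I(8)+F(5): 13 → N
Z(25)+X(23): 48≡22 → W
M(12)+F(5): 17 → R
E(4)+X(23): 27≡1 → B
S(18)+F(5): 23 → X
H(7)+X(23): 30≡4 → E
T(19)+F(5): 24 → Y
H(7)+X(23): 30≡4 → E
T(19)+F(5): 24 → Y

UQJNWRBXEYEY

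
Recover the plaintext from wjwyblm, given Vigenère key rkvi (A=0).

fzbqkbr

Repeat the key across the ciphertext: rkvirkv
w(22)−r(17): 5 → f
j(9)−k(10): -1≡25 → z
w(22)−v(21): 1 → b
y(24)−i(8): 16 → q
b(1)−r(17): -16≡10 → k
l(11)−k(10): 1 → b
m(12)−v(21): -9≡17 → r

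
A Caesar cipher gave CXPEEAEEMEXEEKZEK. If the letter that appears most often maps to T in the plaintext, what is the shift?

The most frequent ciphertext letter is E (appears 8 times).
E is position 4; T is position 19.
Shift = -15≡11.

11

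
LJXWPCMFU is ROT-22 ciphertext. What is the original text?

PNBATGQJY

L(11): 11−22=-11≡15 → P
J(9): 9−22=-13≡13 → N
X(23): 23−22=1 → B
W(22): 22−22=0 → A
P(15): 15−22=-7≡19 → T
C(2): 2−22=-20≡6 → G
M(12): 12−22=-10≡16 → Q
F(5): 5−22=-17≡9 → J
U(20): 20−22=-2≡24 → Y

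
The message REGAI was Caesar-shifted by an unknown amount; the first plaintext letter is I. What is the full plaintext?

From the crib: R(17)−I(8)=9, so the shift is 9.
Subtract 9 from each ciphertext letter:
R(17): 17−9=8 → I
E(4): 4−9=-5≡21 → V
G(6): 6−9=-3≡23 → X
A(0): 0−9=-9≡17 → R
I(8): 8−9=-1≡25 → Z

IVXRZ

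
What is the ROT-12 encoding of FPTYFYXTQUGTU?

RBFKRKJFCGSFG

F(5): 5+12=17 → R
P(15): 15+12=27≡1 → B
T(19): 19+12=31≡5 → F
Y(24): 24+12=36≡10 → K
F(5): 5+12=17 → R
Y(24): 24+12=36≡10 → K
X(23): 23+12=35≡9 → J
T(19): 19+12=31≡5 → F
Q(16): 16+12=28≡2 → C
U(20): 20+12=32≡6 → G
G(6): 6+12=18 → S
T(19): 19+12=31≡5 → F
U(20): 20+12=32≡6 → G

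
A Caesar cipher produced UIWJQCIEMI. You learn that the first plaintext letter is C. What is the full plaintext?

CQERYKQMUQ

From the crib: U(20)−C(2)=18, so the shift is 18.
Subtract 18 from each ciphertext letter:
U(20): 20−18=2 → C
I(8): 8−18=-10≡16 → Q
W(22): 22−18=4 → E
J(9): 9−18=-9≡17 → R
Q(16): 16−18=-2≡24 → Y
C(2): 2−18=-16≡10 → K
I(8): 8−18=-10≡16 → Q
E(4): 4−18=-14≡12 → M
M(12): 12−18=-6≡20 → U
I(8): 8−18=-10≡16 → Q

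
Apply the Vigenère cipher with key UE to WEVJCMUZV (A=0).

Repeat the key across the message: UEUEUEUEU
W(22)+U(20): 42≡16 → Q
E(4)+E(4): 8 → I
V(21)+U(20): 41≡15 → P
J(9)+E(4): 13 → N
C(2)+U(20): 22 → W
M(12)+E(4): 16 → Q
U(20)+U(20): 40≡14 → O
Z(25)+E(4): 29≡3 → D
V(21)+U(20): 41≡15 → P

QIPNWQODP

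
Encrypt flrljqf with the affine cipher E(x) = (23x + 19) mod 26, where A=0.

f(5): 23·5+19=134≡4 → e
l(11): 23·11+19=272≡12 → m
r(17): 23·17+19=410≡20 → u
l(11): 23·11+19=272≡12 → m
j(9): 23·9+19=226≡18 → s
q(16): 23·16+19=387≡23 → x
f(5): 23·5+19=134≡4 → e

emumsxe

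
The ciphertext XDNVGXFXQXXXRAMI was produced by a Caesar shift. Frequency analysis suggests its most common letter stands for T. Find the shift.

The most frequent ciphertext letter is X (appears 6 times).
X is position 23; T is position 19.
Shift = 4.

4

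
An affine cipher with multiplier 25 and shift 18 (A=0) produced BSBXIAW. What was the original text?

The inverse of 25 mod 26 is 25, since 25·25=625≡1. Apply D(y)=25·(y−18) mod 26:
B(1): 25·(1−18)=-425≡17 → R
S(18): 25·(18−18)=0 → A
B(1): 25·(1−18)=-425≡17 → R
X(23): 25·(23−18)=125≡21 → V
I(8): 25·(8−18)=-250≡10 → K
A(0): 25·(0−18)=-450≡18 → S
W(22): 25·(22−18)=100≡22 → W

RARVKSW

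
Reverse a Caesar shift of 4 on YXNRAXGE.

Y(24): 24−4=20 → U
X(23): 23−4=19 → T
N(13): 13−4=9 → J
R(17): 17−4=13 → N
A(0): 0−4=-4≡22 → W
X(23): 23−4=19 → T
G(6): 6−4=2 → C
E(4): 4−4=0 → A

UTJNWTCA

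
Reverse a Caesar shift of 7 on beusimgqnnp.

b(1): 1−7=-6≡20 → u
e(4): 4−7=-3≡23 → x
u(20): 20−7=13 → n
s(18): 18−7=11 → l
i(8): 8−7=1 → b
m(12): 12−7=5 → f
g(6): 6−7=-1≡25 → z
q(16): 16−7=9 → j
n(13): 13−7=6 → g
n(13): 13−7=6 → g
p(15): 15−7=8 → i

uxnlbfzjggi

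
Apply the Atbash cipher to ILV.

I(8) → R(17)
L(11) → O(14)
V(21) → E(4)

ROE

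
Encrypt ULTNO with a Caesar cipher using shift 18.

MDLFG

U(20): 20+18=38≡12 → M
L(11): 11+18=29≡3 → D
T(19): 19+18=37≡11 → L
N(13): 13+18=31≡5 → F
O(14): 14+18=32≡6 → G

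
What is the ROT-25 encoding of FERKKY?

F(5): 5+25=30≡4 → E
E(4): 4+25=29≡3 → D
R(17): 17+25=42≡16 → Q
K(10): 10+25=35≡9 → J
K(10): 10+25=35≡9 → J
Y(24): 24+25=49≡23 → X

EDQJJX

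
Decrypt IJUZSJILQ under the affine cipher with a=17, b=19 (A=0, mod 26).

HEXIDEHYJ

The inverse of 17 mod 26 is 23, since 17·23=391≡1. Apply D(y)=23·(y−19) mod 26:
I(8): 23·(8−19)=-253≡7 → H
J(9): 23·(9−19)=-230≡4 → E
U(20): 23·(20−19)=23 → X
Z(25): 23·(25−19)=138≡8 → I
S(18): 23·(18−19)=-23≡3 → D
J(9): 23·(9−19)=-230≡4 → E
I(8): 23·(8−19)=-253≡7 → H
L(11): 23·(11−19)=-184≡24 → Y
Q(16): 23·(16−19)=-69≡9 → J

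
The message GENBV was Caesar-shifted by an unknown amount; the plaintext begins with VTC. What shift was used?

From the crib: G(6)−V(21)=-15≡11, so the shift is 11.

11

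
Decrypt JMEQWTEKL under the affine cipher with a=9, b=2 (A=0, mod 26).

The inverse of 9 mod 26 is 3, since 9·3=27≡1. Apply D(y)=3·(y−2) mod 26:
J(9): 3·(9−2)=21 → V
M(12): 3·(12−2)=30≡4 → E
E(4): 3·(4−2)=6 → G
Q(16): 3·(16−2)=42≡16 → Q
W(22): 3·(22−2)=60≡8 → I
T(19): 3·(19−2)=51≡25 → Z
E(4): 3·(4−2)=6 → G
K(10): 3·(10−2)=24 → Y
L(11): 3·(11−2)=27≡1 → B

VEGQIZGYB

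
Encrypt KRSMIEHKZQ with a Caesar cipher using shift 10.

UBCWSORUJA

K(10): 10+10=20 → U
R(17): 17+10=27≡1 → B
S(18): 18+10=28≡2 → C
M(12): 12+10=22 → W
I(8): 8+10=18 → S
E(4): 4+10=14 → O
H(7): 7+10=17 → R
K(10): 10+10=20 → U
Z(25): 25+10=35≡9 → J
Q(16): 16+10=26≡0 → A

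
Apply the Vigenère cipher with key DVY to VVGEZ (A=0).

YQEHU

Repeat the key across the message: DVYDV
V(21)+D(3): 24 → Y
V(21)+V(21): 42≡16 → Q
G(6)+Y(24): 30≡4 → E
E(4)+D(3): 7 → H
Z(25)+V(21): 46≡20 → U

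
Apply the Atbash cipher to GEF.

G(6) → T(19)
E(4) → V(21)
F(5) → U(20)

TVU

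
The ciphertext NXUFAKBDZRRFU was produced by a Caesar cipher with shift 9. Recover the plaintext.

EOLWRBSUQIIWL

N(13): 13−9=4 → E
X(23): 23−9=14 → O
U(20): 20−9=11 → L
F(5): 5−9=-4≡22 → W
A(0): 0−9=-9≡17 → R
K(10): 10−9=1 → B
B(1): 1−9=-8≡18 → S
D(3): 3−9=-6≡20 → U
Z(25): 25−9=16 → Q
R(17): 17−9=8 → I
R(17): 17−9=8 → I
F(5): 5−9=-4≡22 → W
U(20): 20−9=11 → L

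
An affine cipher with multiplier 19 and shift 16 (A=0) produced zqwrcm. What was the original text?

The inverse of 19 mod 26 is 11, since 19·11=209≡1. Apply D(y)=11·(y−16) mod 26:
z(25): 11·(25−16)=99≡21 → v
q(16): 11·(16−16)=0 → a
w(22): 11·(22−16)=66≡14 → o
r(17): 11·(17−16)=11 → l
c(2): 11·(2−16)=-154≡2 → c
m(12): 11·(12−16)=-44≡8 → i

vaolci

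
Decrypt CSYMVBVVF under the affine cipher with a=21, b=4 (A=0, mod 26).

The inverse of 21 mod 26 is 5, since 21·5=105≡1. Apply D(y)=5·(y−4) mod 26:
C(2): 5·(2−4)=-10≡16 → Q
S(18): 5·(18−4)=70≡18 → S
Y(24): 5·(24−4)=100≡22 → W
M(12): 5·(12−4)=40≡14 → O
V(21): 5·(21−4)=85≡7 → H
B(1): 5·(1−4)=-15≡11 → L
V(21): 5·(21−4)=85≡7 → H
V(21): 5·(21−4)=85≡7 → H
F(5): 5·(5−4)=5 → F

QSWOHLHHF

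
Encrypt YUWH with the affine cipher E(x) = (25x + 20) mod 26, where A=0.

WAYN

Y(24): 25·24+20=620≡22 → W
U(20): 25·20+20=520≡0 → A
W(22): 25·22+20=570≡24 → Y
H(7): 25·7+20=195≡13 → N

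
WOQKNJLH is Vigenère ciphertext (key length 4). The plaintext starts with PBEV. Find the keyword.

Subtract each crib letter from the matching ciphertext letter (mod 26):
W(22)−P(15)=7 → H
O(14)−B(1)=13 → N
Q(16)−E(4)=12 → M
K(10)−V(21)=-11≡15 → P

HNMP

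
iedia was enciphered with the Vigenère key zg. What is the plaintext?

Repeat the key across the ciphertext: zgzgz
i(8)−z(25): -17≡9 → j
e(4)−g(6): -2≡24 → y
d(3)−z(25): -22≡4 → e
i(8)−g(6): 2 → c
a(0)−z(25): -25≡1 → b

jyecb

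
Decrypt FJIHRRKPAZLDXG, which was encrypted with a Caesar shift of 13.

F(5): 5−13=-8≡18 → S
J(9): 9−13=-4≡22 → W
I(8): 8−13=-5≡21 → V
H(7): 7−13=-6≡20 → U
R(17): 17−13=4 → E
R(17): 17−13=4 → E
K(10): 10−13=-3≡23 → X
P(15): 15−13=2 → C
A(0): 0−13=-13≡13 → N
Z(25): 25−13=12 → M
L(11): 11−13=-2≡24 → Y
D(3): 3−13=-10≡16 → Q
X(23): 23−13=10 → K
G(6): 6−13=-7≡19 → T

SWVUEEXCNMYQKT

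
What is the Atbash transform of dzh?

was

d(3) → w(22)
z(25) → a(0)
h(7) → s(18)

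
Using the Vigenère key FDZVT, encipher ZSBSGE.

EVANZJ

Repeat the key across the message: FDZVTF
Z(25)+F(5): 30≡4 → E
S(18)+D(3): 21 → V
B(1)+Z(25): 26≡0 → A
S(18)+V(21): 39≡13 → N
G(6)+T(19): 25 → Z
E(4)+F(5): 9 → J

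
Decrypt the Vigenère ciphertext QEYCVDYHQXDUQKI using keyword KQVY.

GODELNDJGHIWGUN

Repeat the key across the ciphertext: KQVYKQVYKQVYKQV
Q(16)−K(10): 6 → G
E(4)−Q(16): -12≡14 → O
Y(24)−V(21): 3 → D
C(2)−Y(24): -22≡4 → E
V(21)−K(10): 11 → L
D(3)−Q(16): -13≡13 → N
Y(24)−V(21): 3 → D
H(7)−Y(24): -17≡9 → J
Q(16)−K(10): 6 → G
X(23)−Q(16): 7 → H
D(3)−V(21): -18≡8 → I
U(20)−Y(24): -4≡22 → W
Q(16)−K(10): 6 → G
K(10)−Q(16): -6≡20 → U
I(8)−V(21): -13≡13 → N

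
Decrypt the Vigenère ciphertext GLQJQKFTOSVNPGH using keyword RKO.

Repeat the key across the ciphertext: RKORKORKORKORKO
G(6)−R(17): -11≡15 → P
L(11)−K(10): 1 → B
Q(16)−O(14): 2 → C
J(9)−R(17): -8≡18 → S
Q(16)−K(10): 6 → G
K(10)−O(14): -4≡22 → W
F(5)−R(17): -12≡14 → O
T(19)−K(10): 9 → J
O(14)−O(14): 0 → A
S(18)−R(17): 1 → B
V(21)−K(10): 11 → L
N(13)−O(14): -1≡25 → Z
P(15)−R(17): -2≡24 → Y
G(6)−K(10): -4≡22 → W
H(7)−O(14): -7≡19 → T

PBCSGWOJABLZYWT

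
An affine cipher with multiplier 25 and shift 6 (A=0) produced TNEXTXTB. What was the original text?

NTCJNJNF

The inverse of 25 mod 26 is 25, since 25·25=625≡1. Apply D(y)=25·(y−6) mod 26:
T(19): 25·(19−6)=325≡13 → N
N(13): 25·(13−6)=175≡19 → T
E(4): 25·(4−6)=-50≡2 → C
X(23): 25·(23−6)=425≡9 → J
T(19): 25·(19−6)=325≡13 → N
X(23): 25·(23−6)=425≡9 → J
T(19): 25·(19−6)=325≡13 → N
B(1): 25·(1−6)=-125≡5 → F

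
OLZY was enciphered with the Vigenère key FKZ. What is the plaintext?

Repeat the key across the ciphertext: FKZF
O(14)−F(5): 9 → J
L(11)−K(10): 1 → B
Z(25)−Z(25): 0 → A
Y(24)−F(5): 19 → T

JBAT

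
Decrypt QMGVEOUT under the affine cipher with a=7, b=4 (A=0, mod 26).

YQEVAUGR

The inverse of 7 mod 26 is 15, since 7·15=105≡1. Apply D(y)=15·(y−4) mod 26:
Q(16): 15·(16−4)=180≡24 → Y
M(12): 15·(12−4)=120≡16 → Q
G(6): 15·(6−4)=30≡4 → E
V(21): 15·(21−4)=255≡21 → V
E(4): 15·(4−4)=0 → A
O(14): 15·(14−4)=150≡20 → U
U(20): 15·(20−4)=240≡6 → G
T(19): 15·(19−4)=225≡17 → R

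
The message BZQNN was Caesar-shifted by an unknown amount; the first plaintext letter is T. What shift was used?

From the crib: B(1)−T(19)=-18≡8, so the shift is 8.

8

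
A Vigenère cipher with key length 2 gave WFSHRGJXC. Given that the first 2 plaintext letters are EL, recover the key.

SU

Subtract each crib letter from the matching ciphertext letter (mod 26):
W(22)−E(4)=18 → S
F(5)−L(11)=-6≡20 → U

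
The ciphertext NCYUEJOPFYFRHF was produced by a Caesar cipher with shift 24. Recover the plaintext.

PEAWGLQRHAHTJH

N(13): 13−24=-11≡15 → P
C(2): 2−24=-22≡4 → E
Y(24): 24−24=0 → A
U(20): 20−24=-4≡22 → W
E(4): 4−24=-20≡6 → G
J(9): 9−24=-15≡11 → L
O(14): 14−24=-10≡16 → Q
P(15): 15−24=-9≡17 → R
F(5): 5−24=-19≡7 → H
Y(24): 24−24=0 → A
F(5): 5−24=-19≡7 → H
R(17): 17−24=-7≡19 → T
H(7): 7−24=-17≡9 → J
F(5): 5−24=-19≡7 → H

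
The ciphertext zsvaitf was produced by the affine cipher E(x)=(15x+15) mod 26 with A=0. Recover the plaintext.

svqzdci

The inverse of 15 mod 26 is 7, since 15·7=105≡1. Apply D(y)=7·(y−15) mod 26:
z(25): 7·(25−15)=70≡18 → s
s(18): 7·(18−15)=21 → v
v(21): 7·(21−15)=42≡16 → q
a(0): 7·(0−15)=-105≡25 → z
i(8): 7·(8−15)=-49≡3 → d
t(19): 7·(19−15)=28≡2 → c
f(5): 7·(5−15)=-70≡8 → i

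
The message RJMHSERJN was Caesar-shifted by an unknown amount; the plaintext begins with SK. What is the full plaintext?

SKNITFSKO

From the crib: R(17)−S(18)=-1≡25, so the shift is 25.
Subtract 25 from each ciphertext letter:
R(17): 17−25=-8≡18 → S
J(9): 9−25=-16≡10 → K
M(12): 12−25=-13≡13 → N
H(7): 7−25=-18≡8 → I
S(18): 18−25=-7≡19 → T
E(4): 4−25=-21≡5 → F
R(17): 17−25=-8≡18 → S
J(9): 9−25=-16≡10 → K
N(13): 13−25=-12≡14 → O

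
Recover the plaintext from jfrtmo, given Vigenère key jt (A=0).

amiadv

Repeat the key across the ciphertext: jtjtjt
j(9)−j(9): 0 → a
f(5)−t(19): -14≡12 → m
r(17)−j(9): 8 → i
t(19)−t(19): 0 → a
m(12)−j(9): 3 → d
o(14)−t(19): -5≡21 → v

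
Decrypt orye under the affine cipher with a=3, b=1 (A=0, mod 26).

The inverse of 3 mod 26 is 9, since 3·9=27≡1. Apply D(y)=9·(y−1) mod 26:
o(14): 9·(14−1)=117≡13 → n
r(17): 9·(17−1)=144≡14 → o
y(24): 9·(24−1)=207≡25 → z
e(4): 9·(4−1)=27≡1 → b

nozb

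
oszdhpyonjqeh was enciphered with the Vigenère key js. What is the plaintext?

faqlyxpwerhmy

Repeat the key across the ciphertext: jsjsjsjsjsjsj
o(14)−j(9): 5 → f
s(18)−s(18): 0 → a
z(25)−j(9): 16 → q
d(3)−s(18): -15≡11 → l
h(7)−j(9): -2≡24 → y
p(15)−s(18): -3≡23 → x
y(24)−j(9): 15 → p
o(14)−s(18): -4≡22 → w
n(13)−j(9): 4 → e
j(9)−s(18): -9≡17 → r
q(16)−j(9): 7 → h
e(4)−s(18): -14≡12 → m
h(7)−j(9): -2≡24 → y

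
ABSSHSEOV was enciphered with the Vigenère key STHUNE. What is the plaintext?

IILYUOMVO

Repeat the key across the ciphertext: STHUNESTH
A(0)−S(18): -18≡8 → I
B(1)−T(19): -18≡8 → I
S(18)−H(7): 11 → L
S(18)−U(20): -2≡24 → Y
H(7)−N(13): -6≡20 → U
S(18)−E(4): 14 → O
E(4)−S(18): -14≡12 → M
O(14)−T(19): -5≡21 → V
V(21)−H(7): 14 → O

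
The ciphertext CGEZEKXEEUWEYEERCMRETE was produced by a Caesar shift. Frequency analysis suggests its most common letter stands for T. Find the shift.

The most frequent ciphertext letter is E (appears 9 times).
E is position 4; T is position 19.
Shift = -15≡11.

11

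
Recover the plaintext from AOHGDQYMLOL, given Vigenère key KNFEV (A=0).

Repeat the key across the ciphertext: KNFEVKNFEVK
A(0)−K(10): -10≡16 → Q
O(14)−N(13): 1 → B
H(7)−F(5): 2 → C
G(6)−E(4): 2 → C
D(3)−V(21): -18≡8 → I
Q(16)−K(10): 6 → G
Y(24)−N(13): 11 → L
M(12)−F(5): 7 → H
L(11)−E(4): 7 → H
O(14)−V(21): -7≡19 → T
L(11)−K(10): 1 → B

QBCCIGLHHTB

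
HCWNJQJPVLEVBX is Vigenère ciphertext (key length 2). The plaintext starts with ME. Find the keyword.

Subtract each crib letter from the matching ciphertext letter (mod 26):
H(7)−M(12)=-5≡21 → V
C(2)−E(4)=-2≡24 → Y

VY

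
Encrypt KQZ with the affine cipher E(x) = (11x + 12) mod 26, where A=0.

SGB

K(10): 11·10+12=122≡18 → S
Q(16): 11·16+12=188≡6 → G
Z(25): 11·25+12=287≡1 → B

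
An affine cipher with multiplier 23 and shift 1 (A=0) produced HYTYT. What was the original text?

YBUBU

The inverse of 23 mod 26 is 17, since 23·17=391≡1. Apply D(y)=17·(y−1) mod 26:
H(7): 17·(7−1)=102≡24 → Y
Y(24): 17·(24−1)=391≡1 → B
T(19): 17·(19−1)=306≡20 → U
Y(24): 17·(24−1)=391≡1 → B
T(19): 17·(19−1)=306≡20 → U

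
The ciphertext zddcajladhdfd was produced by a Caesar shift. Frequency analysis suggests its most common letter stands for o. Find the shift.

15

The most frequent ciphertext letter is d (appears 5 times).
d is position 3; o is position 14.
Shift = -11≡15.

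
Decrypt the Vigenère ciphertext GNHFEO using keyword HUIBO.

ZTZEQH

Repeat the key across the ciphertext: HUIBOH
G(6)−H(7): -1≡25 → Z
N(13)−U(20): -7≡19 → T
H(7)−I(8): -1≡25 → Z
F(5)−B(1): 4 → E
E(4)−O(14): -10≡16 → Q
O(14)−H(7): 7 → H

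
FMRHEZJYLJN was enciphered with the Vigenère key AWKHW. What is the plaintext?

FQHAIZNOENN

Repeat the key across the ciphertext: AWKHWAWKHWA
F(5)−A(0): 5 → F
M(12)−W(22): -10≡16 → Q
R(17)−K(10): 7 → H
H(7)−H(7): 0 → A
E(4)−W(22): -18≡8 → I
Z(25)−A(0): 25 → Z
J(9)−W(22): -13≡13 → N
Y(24)−K(10): 14 → O
L(11)−H(7): 4 → E
J(9)−W(22): -13≡13 → N
N(13)−A(0): 13 → N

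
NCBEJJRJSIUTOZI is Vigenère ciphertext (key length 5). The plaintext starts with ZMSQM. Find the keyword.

OQJOX

Subtract each crib letter from the matching ciphertext letter (mod 26):
N(13)−Z(25)=-12≡14 → O
C(2)−M(12)=-10≡16 → Q
B(1)−S(18)=-17≡9 → J
E(4)−Q(16)=-12≡14 → O
J(9)−M(12)=-3≡23 → X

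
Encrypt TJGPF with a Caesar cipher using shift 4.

XNKTJ

T(19): 19+4=23 → X
J(9): 9+4=13 → N
G(6): 6+4=10 → K
P(15): 15+4=19 → T
F(5): 5+4=9 → J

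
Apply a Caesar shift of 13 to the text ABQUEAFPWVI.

A(0): 0+13=13 → N
B(1): 1+13=14 → O
Q(16): 16+13=29≡3 → D
U(20): 20+13=33≡7 → H
E(4): 4+13=17 → R
A(0): 0+13=13 → N
F(5): 5+13=18 → S
P(15): 15+13=28≡2 → C
W(22): 22+13=35≡9 → J
V(21): 21+13=34≡8 → I
I(8): 8+13=21 → V

NODHRNSCJIV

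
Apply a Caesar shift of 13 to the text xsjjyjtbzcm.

kfwwlwgompz

x(23): 23+13=36≡10 → k
s(18): 18+13=31≡5 → f
j(9): 9+13=22 → w
j(9): 9+13=22 → w
y(24): 24+13=37≡11 → l
j(9): 9+13=22 → w
t(19): 19+13=32≡6 → g
b(1): 1+13=14 → o
z(25): 25+13=38≡12 → m
c(2): 2+13=15 → p
m(12): 12+13=25 → z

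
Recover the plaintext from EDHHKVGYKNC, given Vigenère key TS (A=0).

LLOPRDNGRVJ

Repeat the key across the ciphertext: TSTSTSTSTST
E(4)−T(19): -15≡11 → L
D(3)−S(18): -15≡11 → L
H(7)−T(19): -12≡14 → O
H(7)−S(18): -11≡15 → P
K(10)−T(19): -9≡17 → R
V(21)−S(18): 3 → D
G(6)−T(19): -13≡13 → N
Y(24)−S(18): 6 → G
K(10)−T(19): -9≡17 → R
N(13)−S(18): -5≡21 → V
C(2)−T(19): -17≡9 → J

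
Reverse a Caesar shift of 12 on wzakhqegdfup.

knoyvesurtid

w(22): 22−12=10 → k
z(25): 25−12=13 → n
a(0): 0−12=-12≡14 → o
k(10): 10−12=-2≡24 → y
h(7): 7−12=-5≡21 → v
q(16): 16−12=4 → e
e(4): 4−12=-8≡18 → s
g(6): 6−12=-6≡20 → u
d(3): 3−12=-9≡17 → r
f(5): 5−12=-7≡19 → t
u(20): 20−12=8 → i
p(15): 15−12=3 → d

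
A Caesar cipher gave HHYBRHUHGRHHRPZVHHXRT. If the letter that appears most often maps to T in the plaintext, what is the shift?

14

The most frequent ciphertext letter is H (appears 8 times).
H is position 7; T is position 19.
Shift = -12≡14.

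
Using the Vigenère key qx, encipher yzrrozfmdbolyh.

owhoewvjtyeioe

Repeat the key across the message: qxqxqxqxqxqxqx
y(24)+q(16): 40≡14 → o
z(25)+x(23): 48≡22 → w
r(17)+q(16): 33≡7 → h
r(17)+x(23): 40≡14 → o
o(14)+q(16): 30≡4 → e
z(25)+x(23): 48≡22 → w
f(5)+q(16): 21 → v
m(12)+x(23): 35≡9 → j
d(3)+q(16): 19 → t
b(1)+x(23): 24 → y
o(14)+q(16): 30≡4 → e
l(11)+x(23): 34≡8 → i
y(24)+q(16): 40≡14 → o
h(7)+x(23): 30≡4 → e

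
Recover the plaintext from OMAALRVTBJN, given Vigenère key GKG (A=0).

Repeat the key across the ciphertext: GKGGKGGKGGK
O(14)−G(6): 8 → I
M(12)−K(10): 2 → C
A(0)−G(6): -6≡20 → U
A(0)−G(6): -6≡20 → U
L(11)−K(10): 1 → B
R(17)−G(6): 11 → L
V(21)−G(6): 15 → P
T(19)−K(10): 9 → J
B(1)−G(6): -5≡21 → V
J(9)−G(6): 3 → D
N(13)−K(10): 3 → D

ICUUBLPJVDD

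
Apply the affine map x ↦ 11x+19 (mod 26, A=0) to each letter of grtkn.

hyuzg

g(6): 11·6+19=85≡7 → h
r(17): 11·17+19=206≡24 → y
t(19): 11·19+19=228≡20 → u
k(10): 11·10+19=129≡25 → z
n(13): 11·13+19=162≡6 → g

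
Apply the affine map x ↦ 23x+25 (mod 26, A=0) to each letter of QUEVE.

DRNON

Q(16): 23·16+25=393≡3 → D
U(20): 23·20+25=485≡17 → R
E(4): 23·4+25=117≡13 → N
V(21): 23·21+25=508≡14 → O
E(4): 23·4+25=117≡13 → N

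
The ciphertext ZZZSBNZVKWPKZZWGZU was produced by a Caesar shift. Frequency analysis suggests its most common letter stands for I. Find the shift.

The most frequent ciphertext letter is Z (appears 7 times).
Z is position 25; I is position 8.
Shift = 17.

17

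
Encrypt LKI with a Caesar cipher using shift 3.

ONL

L(11): 11+3=14 → O
K(10): 10+3=13 → N
I(8): 8+3=11 → L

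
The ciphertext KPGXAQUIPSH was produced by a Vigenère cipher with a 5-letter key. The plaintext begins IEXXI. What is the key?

Subtract each crib letter from the matching ciphertext letter (mod 26):
K(10)−I(8)=2 → C
P(15)−E(4)=11 → L
G(6)−X(23)=-17≡9 → J
X(23)−X(23)=0 → A
A(0)−I(8)=-8≡18 → S

CLJAS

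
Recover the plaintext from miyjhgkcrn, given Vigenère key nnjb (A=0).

zvpiutbbea

Repeat the key across the ciphertext: nnjbnnjbnn
m(12)−n(13): -1≡25 → z
i(8)−n(13): -5≡21 → v
y(24)−j(9): 15 → p
j(9)−b(1): 8 → i
h(7)−n(13): -6≡20 → u
g(6)−n(13): -7≡19 → t
k(10)−j(9): 1 → b
c(2)−b(1): 1 → b
r(17)−n(13): 4 → e
n(13)−n(13): 0 → a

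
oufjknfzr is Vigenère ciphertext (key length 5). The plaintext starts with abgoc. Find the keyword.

Subtract each crib letter from the matching ciphertext letter (mod 26):
o(14)−a(0)=14 → o
u(20)−b(1)=19 → t
f(5)−g(6)=-1≡25 → z
j(9)−o(14)=-5≡21 → v
k(10)−c(2)=8 → i

otzvi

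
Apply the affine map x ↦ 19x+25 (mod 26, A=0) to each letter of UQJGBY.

PROJSN

U(20): 19·20+25=405≡15 → P
Q(16): 19·16+25=329≡17 → R
J(9): 19·9+25=196≡14 → O
G(6): 19·6+25=139≡9 → J
B(1): 19·1+25=44≡18 → S
Y(24): 19·24+25=481≡13 → N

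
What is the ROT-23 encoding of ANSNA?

A(0): 0+23=23 → X
N(13): 13+23=36≡10 → K
S(18): 18+23=41≡15 → P
N(13): 13+23=36≡10 → K
A(0): 0+23=23 → X

XKPKX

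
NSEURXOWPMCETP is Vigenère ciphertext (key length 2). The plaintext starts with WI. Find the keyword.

Subtract each crib letter from the matching ciphertext letter (mod 26):
N(13)−W(22)=-9≡17 → R
S(18)−I(8)=10 → K

RK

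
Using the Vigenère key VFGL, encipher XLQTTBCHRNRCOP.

SQWEOGISMSXNJU

Repeat the key across the message: VFGLVFGLVFGLVF
X(23)+V(21): 44≡18 → S
L(11)+F(5): 16 → Q
Q(16)+G(6): 22 → W
T(19)+L(11): 30≡4 → E
T(19)+V(21): 40≡14 → O
B(1)+F(5): 6 → G
C(2)+G(6): 8 → I
H(7)+L(11): 18 → S
R(17)+V(21): 38≡12 → M
N(13)+F(5): 18 → S
R(17)+G(6): 23 → X
C(2)+L(11): 13 → N
O(14)+V(21): 35≡9 → J
P(15)+F(5): 20 → U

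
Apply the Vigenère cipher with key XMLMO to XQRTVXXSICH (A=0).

UCCFJUJDUQE

Repeat the key across the message: XMLMOXMLMOX
X(23)+X(23): 46≡20 → U
Q(16)+M(12): 28≡2 → C
R(17)+L(11): 28≡2 → C
T(19)+M(12): 31≡5 → F
V(21)+O(14): 35≡9 → J
X(23)+X(23): 46≡20 → U
X(23)+M(12): 35≡9 → J
S(18)+L(11): 29≡3 → D
I(8)+M(12): 20 → U
C(2)+O(14): 16 → Q
H(7)+X(23): 30≡4 → E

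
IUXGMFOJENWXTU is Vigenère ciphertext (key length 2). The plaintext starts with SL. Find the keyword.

QJ

Subtract each crib letter from the matching ciphertext letter (mod 26):
I(8)−S(18)=-10≡16 → Q
U(20)−L(11)=9 → J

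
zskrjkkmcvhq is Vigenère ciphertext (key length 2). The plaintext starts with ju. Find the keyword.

qy

Subtract each crib letter from the matching ciphertext letter (mod 26):
z(25)−j(9)=16 → q
s(18)−u(20)=-2≡24 → y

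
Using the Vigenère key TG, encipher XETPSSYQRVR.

QKMVLYRWKBK

Repeat the key across the message: TGTGTGTGTGT
X(23)+T(19): 42≡16 → Q
E(4)+G(6): 10 → K
T(19)+T(19): 38≡12 → M
P(15)+G(6): 21 → V
S(18)+T(19): 37≡11 → L
S(18)+G(6): 24 → Y
Y(24)+T(19): 43≡17 → R
Q(16)+G(6): 22 → W
R(17)+T(19): 36≡10 → K
V(21)+G(6): 27≡1 → B
R(17)+T(19): 36≡10 → K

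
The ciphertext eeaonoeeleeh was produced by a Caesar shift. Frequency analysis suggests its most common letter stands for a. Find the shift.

4

The most frequent ciphertext letter is e (appears 6 times).
e is position 4; a is position 0.
Shift = 4.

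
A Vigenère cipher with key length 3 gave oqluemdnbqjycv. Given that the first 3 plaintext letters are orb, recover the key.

Subtract each crib letter from the matching ciphertext letter (mod 26):
o(14)−o(14)=0 → a
q(16)−r(17)=-1≡25 → z
l(11)−b(1)=10 → k

azk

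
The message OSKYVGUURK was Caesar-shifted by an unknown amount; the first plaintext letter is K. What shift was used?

4

From the crib: O(14)−K(10)=4, so the shift is 4.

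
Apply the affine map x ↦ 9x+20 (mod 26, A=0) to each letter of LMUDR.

PYSVR

L(11): 9·11+20=119≡15 → P
M(12): 9·12+20=128≡24 → Y
U(20): 9·20+20=200≡18 → S
D(3): 9·3+20=47≡21 → V
R(17): 9·17+20=173≡17 → R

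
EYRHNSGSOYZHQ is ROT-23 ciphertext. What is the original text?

HBUKQVJVRBCKT

E(4): 4−23=-19≡7 → H
Y(24): 24−23=1 → B
R(17): 17−23=-6≡20 → U
H(7): 7−23=-16≡10 → K
N(13): 13−23=-10≡16 → Q
S(18): 18−23=-5≡21 → V
G(6): 6−23=-17≡9 → J
S(18): 18−23=-5≡21 → V
O(14): 14−23=-9≡17 → R
Y(24): 24−23=1 → B
Z(25): 25−23=2 → C
H(7): 7−23=-16≡10 → K
Q(16): 16−23=-7≡19 → T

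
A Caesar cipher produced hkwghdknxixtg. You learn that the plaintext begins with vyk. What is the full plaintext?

vykuvryblwlhu

From the crib: h(7)−v(21)=-14≡12, so the shift is 12.
Subtract 12 from each ciphertext letter:
h(7): 7−12=-5≡21 → v
k(10): 10−12=-2≡24 → y
w(22): 22−12=10 → k
g(6): 6−12=-6≡20 → u
h(7): 7−12=-5≡21 → v
d(3): 3−12=-9≡17 → r
k(10): 10−12=-2≡24 → y
n(13): 13−12=1 → b
x(23): 23−12=11 → l
i(8): 8−12=-4≡22 → w
x(23): 23−12=11 → l
t(19): 19−12=7 → h
g(6): 6−12=-6≡20 → u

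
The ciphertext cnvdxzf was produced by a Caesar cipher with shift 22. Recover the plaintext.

c(2): 2−22=-20≡6 → g
n(13): 13−22=-9≡17 → r
v(21): 21−22=-1≡25 → z
d(3): 3−22=-19≡7 → h
x(23): 23−22=1 → b
z(25): 25−22=3 → d
f(5): 5−22=-17≡9 → j

grzhbdj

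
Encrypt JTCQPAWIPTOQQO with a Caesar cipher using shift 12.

VFOCBMIUBFACCA

J(9): 9+12=21 → V
T(19): 19+12=31≡5 → F
C(2): 2+12=14 → O
Q(16): 16+12=28≡2 → C
P(15): 15+12=27≡1 → B
A(0): 0+12=12 → M
W(22): 22+12=34≡8 → I
I(8): 8+12=20 → U
P(15): 15+12=27≡1 → B
T(19): 19+12=31≡5 → F
O(14): 14+12=26≡0 → A
Q(16): 16+12=28≡2 → C
Q(16): 16+12=28≡2 → C
O(14): 14+12=26≡0 → A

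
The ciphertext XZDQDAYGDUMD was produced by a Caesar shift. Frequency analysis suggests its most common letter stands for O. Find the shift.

15

The most frequent ciphertext letter is D (appears 4 times).
D is position 3; O is position 14.
Shift = -11≡15.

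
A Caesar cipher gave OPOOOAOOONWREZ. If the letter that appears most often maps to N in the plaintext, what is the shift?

1

The most frequent ciphertext letter is O (appears 7 times).
O is position 14; N is position 13.
Shift = 1.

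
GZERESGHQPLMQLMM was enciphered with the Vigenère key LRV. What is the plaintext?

Repeat the key across the ciphertext: LRVLRVLRVLRVLRVL
G(6)−L(11): -5≡21 → V
Z(25)−R(17): 8 → I
E(4)−V(21): -17≡9 → J
R(17)−L(11): 6 → G
E(4)−R(17): -13≡13 → N
S(18)−V(21): -3≡23 → X
G(6)−L(11): -5≡21 → V
H(7)−R(17): -10≡16 → Q
Q(16)−V(21): -5≡21 → V
P(15)−L(11): 4 → E
L(11)−R(17): -6≡20 → U
M(12)−V(21): -9≡17 → R
Q(16)−L(11): 5 → F
L(11)−R(17): -6≡20 → U
M(12)−V(21): -9≡17 → R
M(12)−L(11): 1 → B

VIJGNXVQVEURFURB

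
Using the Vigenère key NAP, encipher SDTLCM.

Repeat the key across the message: NAPNAP
S(18)+N(13): 31≡5 → F
D(3)+A(0): 3 → D
T(19)+P(15): 34≡8 → I
L(11)+N(13): 24 → Y
C(2)+A(0): 2 → C
M(12)+P(15): 27≡1 → B

FDIYCB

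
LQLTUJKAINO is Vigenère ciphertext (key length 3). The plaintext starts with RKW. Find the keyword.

UGP

Subtract each crib letter from the matching ciphertext letter (mod 26):
L(11)−R(17)=-6≡20 → U
Q(16)−K(10)=6 → G
L(11)−W(22)=-11≡15 → P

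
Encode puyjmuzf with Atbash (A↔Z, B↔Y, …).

p(15) → k(10)
u(20) → f(5)
y(24) → b(1)
j(9) → q(16)
m(12) → n(13)
u(20) → f(5)
z(25) → a(0)
f(5) → u(20)

kfbqnfau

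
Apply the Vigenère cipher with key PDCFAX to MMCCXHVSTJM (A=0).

BPEHXEKVVOM

Repeat the key across the message: PDCFAXPDCFA
M(12)+P(15): 27≡1 → B
M(12)+D(3): 15 → P
C(2)+C(2): 4 → E
C(2)+F(5): 7 → H
X(23)+A(0): 23 → X
H(7)+X(23): 30≡4 → E
V(21)+P(15): 36≡10 → K
S(18)+D(3): 21 → V
T(19)+C(2): 21 → V
J(9)+F(5): 14 → O
M(12)+A(0): 12 → M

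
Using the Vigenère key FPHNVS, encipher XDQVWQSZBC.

CSXIRIXOIP

Repeat the key across the message: FPHNVSFPHN
X(23)+F(5): 28≡2 → C
D(3)+P(15): 18 → S
Q(16)+H(7): 23 → X
V(21)+N(13): 34≡8 → I
W(22)+V(21): 43≡17 → R
Q(16)+S(18): 34≡8 → I
S(18)+F(5): 23 → X
Z(25)+P(15): 40≡14 → O
B(1)+H(7): 8 → I
C(2)+N(13): 15 → P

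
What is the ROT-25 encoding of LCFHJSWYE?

L(11): 11+25=36≡10 → K
C(2): 2+25=27≡1 → B
F(5): 5+25=30≡4 → E
H(7): 7+25=32≡6 → G
J(9): 9+25=34≡8 → I
S(18): 18+25=43≡17 → R
W(22): 22+25=47≡21 → V
Y(24): 24+25=49≡23 → X
E(4): 4+25=29≡3 → D

KBEGIRVXD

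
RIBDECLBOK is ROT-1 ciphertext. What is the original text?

QHACDBKANJ

R(17): 17−1=16 → Q
I(8): 8−1=7 → H
B(1): 1−1=0 → A
D(3): 3−1=2 → C
E(4): 4−1=3 → D
C(2): 2−1=1 → B
L(11): 11−1=10 → K
B(1): 1−1=0 → A
O(14): 14−1=13 → N
K(10): 10−1=9 → J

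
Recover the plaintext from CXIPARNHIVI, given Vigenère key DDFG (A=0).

ZUDJXOIBFSD

Repeat the key across the ciphertext: DDFGDDFGDDF
C(2)−D(3): -1≡25 → Z
X(23)−D(3): 20 → U
I(8)−F(5): 3 → D
P(15)−G(6): 9 → J
A(0)−D(3): -3≡23 → X
R(17)−D(3): 14 → O
N(13)−F(5): 8 → I
H(7)−G(6): 1 → B
I(8)−D(3): 5 → F
V(21)−D(3): 18 → S
I(8)−F(5): 3 → D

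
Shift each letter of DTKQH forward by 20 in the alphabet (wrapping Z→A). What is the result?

D(3): 3+20=23 → X
T(19): 19+20=39≡13 → N
K(10): 10+20=30≡4 → E
Q(16): 16+20=36≡10 → K
H(7): 7+20=27≡1 → B

XNEKB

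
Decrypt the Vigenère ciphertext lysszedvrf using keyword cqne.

Repeat the key across the ciphertext: cqnecqnecq
l(11)−c(2): 9 → j
y(24)−q(16): 8 → i
s(18)−n(13): 5 → f
s(18)−e(4): 14 → o
z(25)−c(2): 23 → x
e(4)−q(16): -12≡14 → o
d(3)−n(13): -10≡16 → q
v(21)−e(4): 17 → r
r(17)−c(2): 15 → p
f(5)−q(16): -11≡15 → p

jifoxoqrpp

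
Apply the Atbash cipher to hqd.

h(7) → s(18)
q(16) → j(9)
d(3) → w(22)

sjw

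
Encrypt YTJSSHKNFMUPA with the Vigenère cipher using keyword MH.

Repeat the key across the message: MHMHMHMHMHMHM
Y(24)+M(12): 36≡10 → K
T(19)+H(7): 26≡0 → A
J(9)+M(12): 21 → V
S(18)+H(7): 25 → Z
S(18)+M(12): 30≡4 → E
H(7)+H(7): 14 → O
K(10)+M(12): 22 → W
N(13)+H(7): 20 → U
F(5)+M(12): 17 → R
M(12)+H(7): 19 → T
U(20)+M(12): 32≡6 → G
P(15)+H(7): 22 → W
A(0)+M(12): 12 → M

KAVZEOWURTGWM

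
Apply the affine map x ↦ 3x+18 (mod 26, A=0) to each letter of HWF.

H(7): 3·7+18=39≡13 → N
W(22): 3·22+18=84≡6 → G
F(5): 3·5+18=33≡7 → H

NGH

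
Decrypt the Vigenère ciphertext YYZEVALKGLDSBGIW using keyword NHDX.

LRWHITINTEAVOZFZ

Repeat the key across the ciphertext: NHDXNHDXNHDXNHDX
Y(24)−N(13): 11 → L
Y(24)−H(7): 17 → R
Z(25)−D(3): 22 → W
E(4)−X(23): -19≡7 → H
V(21)−N(13): 8 → I
A(0)−H(7): -7≡19 → T
L(11)−D(3): 8 → I
K(10)−X(23): -13≡13 → N
G(6)−N(13): -7≡19 → T
L(11)−H(7): 4 → E
D(3)−D(3): 0 → A
S(18)−X(23): -5≡21 → V
B(1)−N(13): -12≡14 → O
G(6)−H(7): -1≡25 → Z
I(8)−D(3): 5 → F
W(22)−X(23): -1≡25 → Z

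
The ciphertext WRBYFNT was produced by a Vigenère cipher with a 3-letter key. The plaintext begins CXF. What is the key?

UUW

Subtract each crib letter from the matching ciphertext letter (mod 26):
W(22)−C(2)=20 → U
R(17)−X(23)=-6≡20 → U
B(1)−F(5)=-4≡22 → W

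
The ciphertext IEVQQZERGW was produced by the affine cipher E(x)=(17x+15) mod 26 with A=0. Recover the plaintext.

VHIXXWHUBF

The inverse of 17 mod 26 is 23, since 17·23=391≡1. Apply D(y)=23·(y−15) mod 26:
I(8): 23·(8−15)=-161≡21 → V
E(4): 23·(4−15)=-253≡7 → H
V(21): 23·(21−15)=138≡8 → I
Q(16): 23·(16−15)=23 → X
Q(16): 23·(16−15)=23 → X
Z(25): 23·(25−15)=230≡22 → W
E(4): 23·(4−15)=-253≡7 → H
R(17): 23·(17−15)=46≡20 → U
G(6): 23·(6−15)=-207≡1 → B
W(22): 23·(22−15)=161≡5 → F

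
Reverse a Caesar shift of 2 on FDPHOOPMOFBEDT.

DBNFMMNKMDZCBR

F(5): 5−2=3 → D
D(3): 3−2=1 → B
P(15): 15−2=13 → N
H(7): 7−2=5 → F
O(14): 14−2=12 → M
O(14): 14−2=12 → M
P(15): 15−2=13 → N
M(12): 12−2=10 → K
O(14): 14−2=12 → M
F(5): 5−2=3 → D
B(1): 1−2=-1≡25 → Z
E(4): 4−2=2 → C
D(3): 3−2=1 → B
T(19): 19−2=17 → R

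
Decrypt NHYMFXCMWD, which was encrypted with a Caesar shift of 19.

N(13): 13−19=-6≡20 → U
H(7): 7−19=-12≡14 → O
Y(24): 24−19=5 → F
M(12): 12−19=-7≡19 → T
F(5): 5−19=-14≡12 → M
X(23): 23−19=4 → E
C(2): 2−19=-17≡9 → J
M(12): 12−19=-7≡19 → T
W(22): 22−19=3 → D
D(3): 3−19=-16≡10 → K

UOFTMEJTDK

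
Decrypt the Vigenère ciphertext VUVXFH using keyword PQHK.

Repeat the key across the ciphertext: PQHKPQ
V(21)−P(15): 6 → G
U(20)−Q(16): 4 → E
V(21)−H(7): 14 → O
X(23)−K(10): 13 → N
F(5)−P(15): -10≡16 → Q
H(7)−Q(16): -9≡17 → R

GEONQR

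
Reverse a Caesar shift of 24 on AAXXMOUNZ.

A(0): 0−24=-24≡2 → C
A(0): 0−24=-24≡2 → C
X(23): 23−24=-1≡25 → Z
X(23): 23−24=-1≡25 → Z
M(12): 12−24=-12≡14 → O
O(14): 14−24=-10≡16 → Q
U(20): 20−24=-4≡22 → W
N(13): 13−24=-11≡15 → P
Z(25): 25−24=1 → B

CCZZOQWPB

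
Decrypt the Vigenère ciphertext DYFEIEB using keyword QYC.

NADOKCL

Repeat the key across the ciphertext: QYCQYCQ
D(3)−Q(16): -13≡13 → N
Y(24)−Y(24): 0 → A
F(5)−C(2): 3 → D
E(4)−Q(16): -12≡14 → O
I(8)−Y(24): -16≡10 → K
E(4)−C(2): 2 → C
B(1)−Q(16): -15≡11 → L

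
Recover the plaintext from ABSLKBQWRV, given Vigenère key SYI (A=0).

IDKTMTYYJD

Repeat the key across the ciphertext: SYISYISYIS
A(0)−S(18): -18≡8 → I
B(1)−Y(24): -23≡3 → D
S(18)−I(8): 10 → K
L(11)−S(18): -7≡19 → T
K(10)−Y(24): -14≡12 → M
B(1)−I(8): -7≡19 → T
Q(16)−S(18): -2≡24 → Y
W(22)−Y(24): -2≡24 → Y
R(17)−I(8): 9 → J
V(21)−S(18): 3 → D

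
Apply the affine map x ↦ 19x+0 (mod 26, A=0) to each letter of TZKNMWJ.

XHINUCP

T(19): 19·19+0=361≡23 → X
Z(25): 19·25+0=475≡7 → H
K(10): 19·10+0=190≡8 → I
N(13): 19·13+0=247≡13 → N
M(12): 19·12+0=228≡20 → U
W(22): 19·22+0=418≡2 → C
J(9): 19·9+0=171≡15 → P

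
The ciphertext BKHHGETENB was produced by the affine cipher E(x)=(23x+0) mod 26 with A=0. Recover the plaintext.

ROPPYQLQNR

The inverse of 23 mod 26 is 17, since 23·17=391≡1. Apply D(y)=17·(y−0) mod 26:
B(1): 17·(1−0)=17 → R
K(10): 17·(10−0)=170≡14 → O
H(7): 17·(7−0)=119≡15 → P
H(7): 17·(7−0)=119≡15 → P
G(6): 17·(6−0)=102≡24 → Y
E(4): 17·(4−0)=68≡16 → Q
T(19): 17·(19−0)=323≡11 → L
E(4): 17·(4−0)=68≡16 → Q
N(13): 17·(13−0)=221≡13 → N
B(1): 17·(1−0)=17 → R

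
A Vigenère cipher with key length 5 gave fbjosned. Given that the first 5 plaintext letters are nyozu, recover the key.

sdvpy

Subtract each crib letter from the matching ciphertext letter (mod 26):
f(5)−n(13)=-8≡18 → s
b(1)−y(24)=-23≡3 → d
j(9)−o(14)=-5≡21 → v
o(14)−z(25)=-11≡15 → p
s(18)−u(20)=-2≡24 → y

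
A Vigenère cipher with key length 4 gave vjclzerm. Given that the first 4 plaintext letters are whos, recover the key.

Subtract each crib letter from the matching ciphertext letter (mod 26):
v(21)−w(22)=-1≡25 → z
j(9)−h(7)=2 → c
c(2)−o(14)=-12≡14 → o
l(11)−s(18)=-7≡19 → t

zcot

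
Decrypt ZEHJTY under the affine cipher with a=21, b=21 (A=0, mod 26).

UTISQP

The inverse of 21 mod 26 is 5, since 21·5=105≡1. Apply D(y)=5·(y−21) mod 26:
Z(25): 5·(25−21)=20 → U
E(4): 5·(4−21)=-85≡19 → T
H(7): 5·(7−21)=-70≡8 → I
J(9): 5·(9−21)=-60≡18 → S
T(19): 5·(19−21)=-10≡16 → Q
Y(24): 5·(24−21)=15 → P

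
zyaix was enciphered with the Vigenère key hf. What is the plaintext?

Repeat the key across the ciphertext: hfhfh
z(25)−h(7): 18 → s
y(24)−f(5): 19 → t
a(0)−h(7): -7≡19 → t
i(8)−f(5): 3 → d
x(23)−h(7): 16 → q

sttdq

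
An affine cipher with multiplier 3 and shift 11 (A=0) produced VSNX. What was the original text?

The inverse of 3 mod 26 is 9, since 3·9=27≡1. Apply D(y)=9·(y−11) mod 26:
V(21): 9·(21−11)=90≡12 → M
S(18): 9·(18−11)=63≡11 → L
N(13): 9·(13−11)=18 → S
X(23): 9·(23−11)=108≡4 → E

MLSE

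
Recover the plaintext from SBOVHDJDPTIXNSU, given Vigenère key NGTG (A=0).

Repeat the key across the ciphertext: NGTGNGTGNGTGNGT
S(18)−N(13): 5 → F
B(1)−G(6): -5≡21 → V
O(14)−T(19): -5≡21 → V
V(21)−G(6): 15 → P
H(7)−N(13): -6≡20 → U
D(3)−G(6): -3≡23 → X
J(9)−T(19): -10≡16 → Q
D(3)−G(6): -3≡23 → X
P(15)−N(13): 2 → C
T(19)−G(6): 13 → N
I(8)−T(19): -11≡15 → P
X(23)−G(6): 17 → R
N(13)−N(13): 0 → A
S(18)−G(6): 12 → M
U(20)−T(19): 1 → B

FVVPUXQXCNPRAMB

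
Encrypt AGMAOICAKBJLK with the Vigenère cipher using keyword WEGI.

WKSIKMIIGFPTG

Repeat the key across the message: WEGIWEGIWEGIW
A(0)+W(22): 22 → W
G(6)+E(4): 10 → K
M(12)+G(6): 18 → S
A(0)+I(8): 8 → I
O(14)+W(22): 36≡10 → K
I(8)+E(4): 12 → M
C(2)+G(6): 8 → I
A(0)+I(8): 8 → I
K(10)+W(22): 32≡6 → G
B(1)+E(4): 5 → F
J(9)+G(6): 15 → P
L(11)+I(8): 19 → T
K(10)+W(22): 32≡6 → G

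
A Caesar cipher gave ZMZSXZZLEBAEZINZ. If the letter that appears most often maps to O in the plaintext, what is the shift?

11

The most frequent ciphertext letter is Z (appears 6 times).
Z is position 25; O is position 14.
Shift = 11.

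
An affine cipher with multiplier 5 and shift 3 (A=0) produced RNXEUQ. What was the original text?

ICEVTN

The inverse of 5 mod 26 is 21, since 5·21=105≡1. Apply D(y)=21·(y−3) mod 26:
R(17): 21·(17−3)=294≡8 → I
N(13): 21·(13−3)=210≡2 → C
X(23): 21·(23−3)=420≡4 → E
E(4): 21·(4−3)=21 → V
U(20): 21·(20−3)=357≡19 → T
Q(16): 21·(16−3)=273≡13 → N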